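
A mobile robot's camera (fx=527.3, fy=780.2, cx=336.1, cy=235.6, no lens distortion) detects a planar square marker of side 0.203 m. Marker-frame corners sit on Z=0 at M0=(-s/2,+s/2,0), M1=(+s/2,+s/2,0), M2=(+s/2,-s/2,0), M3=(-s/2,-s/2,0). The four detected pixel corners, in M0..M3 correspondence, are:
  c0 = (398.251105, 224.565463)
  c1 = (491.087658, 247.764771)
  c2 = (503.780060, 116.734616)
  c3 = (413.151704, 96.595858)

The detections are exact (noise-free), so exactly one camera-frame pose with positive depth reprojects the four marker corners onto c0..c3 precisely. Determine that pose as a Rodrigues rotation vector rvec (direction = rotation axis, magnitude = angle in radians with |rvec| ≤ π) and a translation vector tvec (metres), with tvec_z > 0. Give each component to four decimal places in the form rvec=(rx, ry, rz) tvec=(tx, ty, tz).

rvec=(-0.1660, 0.0967, 0.1792) tvec=(0.2557, -0.0978, 1.1712)

Intrinsics K: fx=527.3, fy=780.2, cx=336.1, cy=235.6
Marker side s = 0.203 m; corners in marker frame (Z=0):
  M0 = (-0.1015, +0.1015, 0)
  M1 = (+0.1015, +0.1015, 0)
  M2 = (+0.1015, -0.1015, 0)
  M3 = (-0.1015, -0.1015, 0)
Detected image corners:
  c0 = (398.251105, 224.565463) px
  c1 = (491.087658, 247.764771) px
  c2 = (503.780060, 116.734616) px
  c3 = (413.151704, 96.595858) px
Planar DLT: solve 8×8 A·h = b for H (H[2,2]=1):
  H  [+409.26912 -127.96109 +451.22200]
  H  [+90.49363 +615.10284 +170.43912]
  H  [-0.09421 -0.13275 +1.00000]
B = K⁻¹H; ‖b₁‖=0.853804, ‖b₂‖=0.853804; λ = 2/(‖b₁‖+‖b₂‖) = 1.171229, sign → tz>0 ⇒ λ=+1.171229
r₁ = λ·B[:,0] = (+0.97939,+0.16917,-0.11034); r₂ = λ·B[:,1] = (-0.18512,+0.97034,-0.15548)
r₃ = r₁×r₂ = (+0.08076,+0.17270,+0.98166); SVD([r₁ r₂ r₃]) → R = UVᵀ:
  R  [+0.97939 -0.18512 +0.08076]
  R  [+0.16917 +0.97034 +0.17270]
  R  [-0.11034 -0.15548 +0.98166]
t = (+0.25571, -0.09782, +1.17123) m
tr R = 2.931386; θ = arccos((tr R − 1)/2) = 0.262697 rad = 15.051°
axis k = ((R−Rᵀ)₃₂, (R−Rᵀ)₁₃, (R−Rᵀ)₂₁) / (2 sinθ) = (-0.631889, +0.367953, +0.682149)
rvec = θ·k = (-0.165995, +0.096660, +0.179198)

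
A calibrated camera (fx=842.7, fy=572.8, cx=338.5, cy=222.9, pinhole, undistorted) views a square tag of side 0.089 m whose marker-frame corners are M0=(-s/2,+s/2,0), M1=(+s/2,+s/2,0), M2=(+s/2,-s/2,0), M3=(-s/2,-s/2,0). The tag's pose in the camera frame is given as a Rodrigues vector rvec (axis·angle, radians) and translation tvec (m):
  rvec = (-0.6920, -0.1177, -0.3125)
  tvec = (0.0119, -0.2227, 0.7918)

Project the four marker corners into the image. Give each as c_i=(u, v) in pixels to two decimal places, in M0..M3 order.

Intrinsics K: fx=842.7, fy=572.8, cx=338.5, cy=222.9
Marker side s = 0.089 m; corners in marker frame (Z=0):
  M0 = (-0.0445, +0.0445, 0)
  M1 = (+0.0445, +0.0445, 0)
  M2 = (+0.0445, -0.0445, 0)
  M3 = (-0.0445, -0.0445, 0)
rvec = (-0.6920, -0.1177, -0.3125), |rvec| = θ = 0.76836 rad = 44.024°
Rodrigues: sinθ=0.69496, 1−cosθ=0.28095; R = I + sinθ·[k]× + (1−cosθ)·[k]×²:
    [+0.94693 +0.32141 -0.00355]
    [-0.24389 +0.72565 +0.64340]
    [+0.20937 -0.60839 +0.76553]
t = (0.0119, -0.2227, 0.7918) m
M0: Pc = R·M0+t = (-0.01594, -0.17956, +0.75541); u = 842.7·(-0.01594)/0.75541 + 338.5 = 320.7225, v = 572.8·(-0.17956)/0.75541 + 222.9 = 86.7493
M1: Pc = R·M1+t = (+0.06834, -0.20126, +0.77404); u = 842.7·(+0.06834)/0.77404 + 338.5 = 412.9029, v = 572.8·(-0.20126)/0.77404 + 222.9 = 73.9643
M2: Pc = R·M2+t = (+0.03974, -0.26584, +0.82819); u = 842.7·(+0.03974)/0.82819 + 338.5 = 378.9322, v = 572.8·(-0.26584)/0.82819 + 222.9 = 39.0345
M3: Pc = R·M3+t = (-0.04454, -0.24414, +0.80956); u = 842.7·(-0.04454)/0.80956 + 338.5 = 292.1353, v = 572.8·(-0.24414)/0.80956 + 222.9 = 50.1605

c0=(320.72, 86.75) c1=(412.90, 73.96) c2=(378.93, 39.03) c3=(292.14, 50.16)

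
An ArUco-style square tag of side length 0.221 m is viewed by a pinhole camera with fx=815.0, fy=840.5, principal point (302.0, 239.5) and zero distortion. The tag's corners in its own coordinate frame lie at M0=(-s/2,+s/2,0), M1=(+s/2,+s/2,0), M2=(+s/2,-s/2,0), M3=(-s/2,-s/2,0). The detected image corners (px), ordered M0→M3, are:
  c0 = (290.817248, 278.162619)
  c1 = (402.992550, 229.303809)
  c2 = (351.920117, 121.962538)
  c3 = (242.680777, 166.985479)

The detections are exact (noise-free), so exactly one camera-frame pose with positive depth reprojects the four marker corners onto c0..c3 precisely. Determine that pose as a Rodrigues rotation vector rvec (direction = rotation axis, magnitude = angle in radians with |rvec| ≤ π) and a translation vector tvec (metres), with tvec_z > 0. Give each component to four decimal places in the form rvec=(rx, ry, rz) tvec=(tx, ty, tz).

Intrinsics K: fx=815.0, fy=840.5, cx=302.0, cy=239.5
Marker side s = 0.221 m; corners in marker frame (Z=0):
  M0 = (-0.1105, +0.1105, 0)
  M1 = (+0.1105, +0.1105, 0)
  M2 = (+0.1105, -0.1105, 0)
  M3 = (-0.1105, -0.1105, 0)
Detected image corners:
  c0 = (290.817248, 278.162619) px
  c1 = (402.992550, 229.303809) px
  c2 = (351.920117, 121.962538) px
  c3 = (242.680777, 166.985479) px
Planar DLT: solve 8×8 A·h = b for H (H[2,2]=1):
  H  [+529.80396 +172.88161 +322.21368]
  H  [-194.33262 +462.37929 +197.90247]
  H  [+0.08998 -0.16032 +1.00000]
B = K⁻¹H; ‖b₁‖=0.674104, ‖b₂‖=0.674104; λ = 2/(‖b₁‖+‖b₂‖) = 1.483450, sign → tz>0 ⇒ λ=+1.483450
r₁ = λ·B[:,0] = (+0.91488,-0.38103,+0.13348); r₂ = λ·B[:,1] = (+0.40280,+0.88385,-0.23782)
r₃ = r₁×r₂ = (-0.02736,+0.27135,+0.96209); SVD([r₁ r₂ r₃]) → R = UVᵀ:
  R  [+0.91488 +0.40280 -0.02736]
  R  [-0.38103 +0.88385 +0.27135]
  R  [+0.13348 -0.23782 +0.96209]
t = (+0.03679, -0.07342, +1.48345) m
tr R = 2.760819; θ = arccos((tr R − 1)/2) = 0.494071 rad = 28.308°
axis k = ((R−Rᵀ)₃₂, (R−Rᵀ)₁₃, (R−Rᵀ)₂₁) / (2 sinθ) = (-0.536859, -0.169593, -0.826450)
rvec = θ·k = (-0.265246, -0.083791, -0.408325)

rvec=(-0.2652, -0.0838, -0.4083) tvec=(0.0368, -0.0734, 1.4834)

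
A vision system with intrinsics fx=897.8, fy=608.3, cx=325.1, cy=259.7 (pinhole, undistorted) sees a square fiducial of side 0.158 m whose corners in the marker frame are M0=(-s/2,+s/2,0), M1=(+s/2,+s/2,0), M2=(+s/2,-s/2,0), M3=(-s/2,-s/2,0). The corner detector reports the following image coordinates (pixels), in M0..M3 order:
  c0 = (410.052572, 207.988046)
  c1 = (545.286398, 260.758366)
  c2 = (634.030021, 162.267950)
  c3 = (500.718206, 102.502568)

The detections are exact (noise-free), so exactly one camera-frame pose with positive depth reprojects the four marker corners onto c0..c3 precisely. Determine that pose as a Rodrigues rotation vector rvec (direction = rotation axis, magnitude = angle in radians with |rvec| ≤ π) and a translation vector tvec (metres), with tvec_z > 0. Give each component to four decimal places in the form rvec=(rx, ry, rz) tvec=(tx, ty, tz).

Intrinsics K: fx=897.8, fy=608.3, cx=325.1, cy=259.7
Marker side s = 0.158 m; corners in marker frame (Z=0):
  M0 = (-0.0790, +0.0790, 0)
  M1 = (+0.0790, +0.0790, 0)
  M2 = (+0.0790, -0.0790, 0)
  M3 = (-0.0790, -0.0790, 0)
Detected image corners:
  c0 = (410.052572, 207.988046) px
  c1 = (545.286398, 260.758366) px
  c2 = (634.030021, 162.267950) px
  c3 = (500.718206, 102.502568) px
Planar DLT: solve 8×8 A·h = b for H (H[2,2]=1):
  H  [+1034.71782 -491.44548 +523.88149]
  H  [+420.73342 +671.59453 +184.75236]
  H  [+0.35371 +0.14571 +1.00000]
B = K⁻¹H; ‖b₁‖=1.211137, ‖b₂‖=1.211137; λ = 2/(‖b₁‖+‖b₂‖) = 0.825671, sign → tz>0 ⇒ λ=+0.825671
r₁ = λ·B[:,0] = (+0.84584,+0.44640,+0.29205); r₂ = λ·B[:,1] = (-0.49553,+0.86022,+0.12031)
r₃ = r₁×r₂ = (-0.19752,-0.24648,+0.94881); SVD([r₁ r₂ r₃]) → R = UVᵀ:
  R  [+0.84584 -0.49553 -0.19752]
  R  [+0.44640 +0.86022 -0.24648]
  R  [+0.29205 +0.12031 +0.94881]
t = (+0.18281, -0.10173, +0.82567) m
tr R = 2.654865; θ = arccos((tr R − 1)/2) = 0.596276 rad = 34.164°
axis k = ((R−Rᵀ)₃₂, (R−Rᵀ)₁₃, (R−Rᵀ)₂₁) / (2 sinθ) = (+0.326572, -0.435893, +0.838658)
rvec = θ·k = (+0.194727, -0.259913, +0.500072)

rvec=(0.1947, -0.2599, 0.5001) tvec=(0.1828, -0.1017, 0.8257)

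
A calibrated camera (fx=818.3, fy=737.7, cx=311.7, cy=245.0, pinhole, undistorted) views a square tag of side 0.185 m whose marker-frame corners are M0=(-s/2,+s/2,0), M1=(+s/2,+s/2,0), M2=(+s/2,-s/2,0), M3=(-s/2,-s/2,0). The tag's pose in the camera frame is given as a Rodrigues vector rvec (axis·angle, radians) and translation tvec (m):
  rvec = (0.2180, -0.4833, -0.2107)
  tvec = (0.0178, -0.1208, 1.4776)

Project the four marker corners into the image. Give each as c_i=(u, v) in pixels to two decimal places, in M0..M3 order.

c0=(284.55, 240.33) c1=(370.89, 218.38) c2=(357.75, 130.28) c3=(267.77, 147.95)

Intrinsics K: fx=818.3, fy=737.7, cx=311.7, cy=245.0
Marker side s = 0.185 m; corners in marker frame (Z=0):
  M0 = (-0.0925, +0.0925, 0)
  M1 = (+0.0925, +0.0925, 0)
  M2 = (+0.0925, -0.0925, 0)
  M3 = (-0.0925, -0.0925, 0)
rvec = (0.2180, -0.4833, -0.2107), |rvec| = θ = 0.57052 rad = 32.689°
Rodrigues: sinθ=0.54007, 1−cosθ=0.15838; R = I + sinθ·[k]× + (1−cosθ)·[k]×²:
    [+0.86474 +0.14819 -0.47985]
    [-0.25072 +0.95527 -0.15682]
    [+0.43515 +0.25591 +0.86322]
t = (0.0178, -0.1208, 1.4776) m
M0: Pc = R·M0+t = (-0.04848, -0.00925, +1.46102); u = 818.3·(-0.04848)/1.46102 + 311.7 = 284.5462, v = 737.7·(-0.00925)/1.46102 + 245.0 = 240.3317
M1: Pc = R·M1+t = (+0.11150, -0.05563, +1.54152); u = 818.3·(+0.11150)/1.54152 + 311.7 = 370.8864, v = 737.7·(-0.05563)/1.54152 + 245.0 = 218.3787
M2: Pc = R·M2+t = (+0.08408, -0.23235, +1.49418); u = 818.3·(+0.08408)/1.49418 + 311.7 = 357.7478, v = 737.7·(-0.23235)/1.49418 + 245.0 = 130.2829
M3: Pc = R·M3+t = (-0.07590, -0.18597, +1.41368); u = 818.3·(-0.07590)/1.41368 + 311.7 = 267.7679, v = 737.7·(-0.18597)/1.41368 + 245.0 = 147.9545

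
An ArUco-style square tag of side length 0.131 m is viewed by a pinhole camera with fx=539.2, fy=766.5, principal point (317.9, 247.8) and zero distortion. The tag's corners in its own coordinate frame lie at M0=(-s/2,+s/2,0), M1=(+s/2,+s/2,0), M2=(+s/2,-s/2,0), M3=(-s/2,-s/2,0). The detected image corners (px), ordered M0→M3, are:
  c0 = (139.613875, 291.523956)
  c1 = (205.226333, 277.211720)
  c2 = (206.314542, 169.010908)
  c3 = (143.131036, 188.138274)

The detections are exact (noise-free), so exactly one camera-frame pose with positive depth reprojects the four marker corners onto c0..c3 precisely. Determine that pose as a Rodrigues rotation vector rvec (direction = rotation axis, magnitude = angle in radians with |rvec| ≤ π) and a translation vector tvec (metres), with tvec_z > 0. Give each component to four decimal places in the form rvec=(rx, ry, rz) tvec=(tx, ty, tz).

rvec=(-0.2655, 0.3856, -0.0972) tvec=(-0.2441, -0.0203, 0.9069)

Intrinsics K: fx=539.2, fy=766.5, cx=317.9, cy=247.8
Marker side s = 0.131 m; corners in marker frame (Z=0):
  M0 = (-0.0655, +0.0655, 0)
  M1 = (+0.0655, +0.0655, 0)
  M2 = (+0.0655, -0.0655, 0)
  M3 = (-0.0655, -0.0655, 0)
Detected image corners:
  c0 = (139.613875, 291.523956) px
  c1 = (205.226333, 277.211720) px
  c2 = (206.314542, 169.010908) px
  c3 = (143.131036, 188.138274) px
Planar DLT: solve 8×8 A·h = b for H (H[2,2]=1):
  H  [+422.81292 -70.24544 +172.76079]
  H  [-219.46760 +737.18983 +230.64107]
  H  [-0.39518 -0.30205 +1.00000]
B = K⁻¹H; ‖b₁‖=1.102666, ‖b₂‖=1.102666; λ = 2/(‖b₁‖+‖b₂‖) = 0.906893, sign → tz>0 ⇒ λ=+0.906893
r₁ = λ·B[:,0] = (+0.92243,-0.14380,-0.35838); r₂ = λ·B[:,1] = (+0.04336,+0.96077,-0.27393)
r₃ = r₁×r₂ = (+0.38372,+0.23714,+0.89248); SVD([r₁ r₂ r₃]) → R = UVᵀ:
  R  [+0.92243 +0.04336 +0.38372]
  R  [-0.14380 +0.96077 +0.23714]
  R  [-0.35838 -0.27393 +0.89248]
t = (-0.24411, -0.02030, +0.90689) m
tr R = 2.775687; θ = arccos((tr R − 1)/2) = 0.478159 rad = 27.396°
axis k = ((R−Rᵀ)₃₂, (R−Rᵀ)₁₃, (R−Rᵀ)₂₁) / (2 sinθ) = (-0.555339, +0.806374, -0.203370)
rvec = θ·k = (-0.265540, +0.385575, -0.097243)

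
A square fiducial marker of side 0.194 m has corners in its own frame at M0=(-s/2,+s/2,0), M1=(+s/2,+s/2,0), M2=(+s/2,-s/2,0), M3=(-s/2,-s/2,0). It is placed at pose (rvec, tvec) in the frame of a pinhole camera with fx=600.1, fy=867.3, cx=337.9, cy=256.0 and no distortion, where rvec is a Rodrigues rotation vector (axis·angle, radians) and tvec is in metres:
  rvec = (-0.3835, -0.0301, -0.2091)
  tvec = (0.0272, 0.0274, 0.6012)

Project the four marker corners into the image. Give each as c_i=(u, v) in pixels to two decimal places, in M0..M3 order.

Intrinsics K: fx=600.1, fy=867.3, cx=337.9, cy=256.0
Marker side s = 0.194 m; corners in marker frame (Z=0):
  M0 = (-0.0970, +0.0970, 0)
  M1 = (+0.0970, +0.0970, 0)
  M2 = (+0.0970, -0.0970, 0)
  M3 = (-0.0970, -0.0970, 0)
rvec = (-0.3835, -0.0301, -0.2091), |rvec| = θ = 0.43784 rad = 25.086°
Rodrigues: sinθ=0.42398, 1−cosθ=0.09433; R = I + sinθ·[k]× + (1−cosθ)·[k]×²:
    [+0.97804 +0.20816 +0.01031]
    [-0.19680 +0.90612 +0.37446]
    [+0.06861 -0.36827 +0.92719]
t = (0.0272, 0.0274, 0.6012) m
M0: Pc = R·M0+t = (-0.04748, +0.13438, +0.55882); u = 600.1·(-0.04748)/0.55882 + 337.9 = 286.9151, v = 867.3·(+0.13438)/0.55882 + 256.0 = 464.5642
M1: Pc = R·M1+t = (+0.14226, +0.09620, +0.57213); u = 600.1·(+0.14226)/0.57213 + 337.9 = 487.1157, v = 867.3·(+0.09620)/0.57213 + 256.0 = 401.8354
M2: Pc = R·M2+t = (+0.10188, -0.07958, +0.64358); u = 600.1·(+0.10188)/0.64358 + 337.9 = 432.8957, v = 867.3·(-0.07958)/0.64358 + 256.0 = 148.7517
M3: Pc = R·M3+t = (-0.08786, -0.04140, +0.63027); u = 600.1·(-0.08786)/0.63027 + 337.9 = 254.2437, v = 867.3·(-0.04140)/0.63027 + 256.0 = 199.0254

c0=(286.92, 464.56) c1=(487.12, 401.84) c2=(432.90, 148.75) c3=(254.24, 199.03)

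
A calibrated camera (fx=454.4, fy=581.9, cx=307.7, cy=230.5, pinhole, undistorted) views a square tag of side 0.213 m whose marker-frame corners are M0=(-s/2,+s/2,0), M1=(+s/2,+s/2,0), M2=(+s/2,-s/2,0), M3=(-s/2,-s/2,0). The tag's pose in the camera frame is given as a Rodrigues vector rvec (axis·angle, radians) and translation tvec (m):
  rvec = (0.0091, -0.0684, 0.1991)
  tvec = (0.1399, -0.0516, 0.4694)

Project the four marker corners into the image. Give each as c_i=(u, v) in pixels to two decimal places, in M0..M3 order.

c0=(322.12, 270.50) c1=(520.12, 320.54) c2=(560.54, 65.66) c3=(363.62, 7.48)

Intrinsics K: fx=454.4, fy=581.9, cx=307.7, cy=230.5
Marker side s = 0.213 m; corners in marker frame (Z=0):
  M0 = (-0.1065, +0.1065, 0)
  M1 = (+0.1065, +0.1065, 0)
  M2 = (+0.1065, -0.1065, 0)
  M3 = (-0.1065, -0.1065, 0)
rvec = (0.0091, -0.0684, 0.1991), |rvec| = θ = 0.21072 rad = 12.073°
Rodrigues: sinθ=0.20916, 1−cosθ=0.02212; R = I + sinθ·[k]× + (1−cosθ)·[k]×²:
    [+0.97792 -0.19794 -0.06699]
    [+0.19732 +0.98021 -0.01582]
    [+0.06880 +0.00225 +0.99763]
t = (0.1399, -0.0516, 0.4694) m
M0: Pc = R·M0+t = (+0.01467, +0.03178, +0.46231); u = 454.4·(+0.01467)/0.46231 + 307.7 = 322.1196, v = 581.9·(+0.03178)/0.46231 + 230.5 = 270.4981
M1: Pc = R·M1+t = (+0.22297, +0.07381, +0.47697); u = 454.4·(+0.22297)/0.47697 + 307.7 = 520.1190, v = 581.9·(+0.07381)/0.47697 + 230.5 = 320.5448
M2: Pc = R·M2+t = (+0.26513, -0.13498, +0.47649); u = 454.4·(+0.26513)/0.47649 + 307.7 = 560.5393, v = 581.9·(-0.13498)/0.47649 + 230.5 = 65.6611
M3: Pc = R·M3+t = (+0.05683, -0.17701, +0.46183); u = 454.4·(+0.05683)/0.46183 + 307.7 = 363.6171, v = 581.9·(-0.17701)/0.46183 + 230.5 = 7.4750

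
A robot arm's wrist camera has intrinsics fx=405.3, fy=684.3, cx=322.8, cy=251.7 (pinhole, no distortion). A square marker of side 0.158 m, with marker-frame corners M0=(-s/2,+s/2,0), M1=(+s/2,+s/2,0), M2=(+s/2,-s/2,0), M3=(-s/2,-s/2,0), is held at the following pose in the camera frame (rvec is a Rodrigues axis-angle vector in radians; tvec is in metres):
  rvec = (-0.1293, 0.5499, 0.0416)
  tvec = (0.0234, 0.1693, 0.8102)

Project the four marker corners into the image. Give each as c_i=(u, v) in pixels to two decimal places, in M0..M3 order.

Intrinsics K: fx=405.3, fy=684.3, cx=322.8, cy=251.7
Marker side s = 0.158 m; corners in marker frame (Z=0):
  M0 = (-0.0790, +0.0790, 0)
  M1 = (+0.0790, +0.0790, 0)
  M2 = (+0.0790, -0.0790, 0)
  M3 = (-0.0790, -0.0790, 0)
rvec = (-0.1293, 0.5499, 0.0416), |rvec| = θ = 0.56643 rad = 32.454°
Rodrigues: sinθ=0.53662, 1−cosθ=0.15618; R = I + sinθ·[k]× + (1−cosθ)·[k]×²:
    [+0.85196 -0.07402 +0.51834]
    [+0.00480 +0.99102 +0.13363]
    [-0.52358 -0.11136 +0.84467]
t = (0.0234, 0.1693, 0.8102) m
M0: Pc = R·M0+t = (-0.04975, +0.24721, +0.84277); u = 405.3·(-0.04975)/0.84277 + 322.8 = 298.8731, v = 684.3·(+0.24721)/0.84277 + 251.7 = 452.4281
M1: Pc = R·M1+t = (+0.08486, +0.24797, +0.76004); u = 405.3·(+0.08486)/0.76004 + 322.8 = 368.0511, v = 684.3·(+0.24797)/0.76004 + 251.7 = 474.9590
M2: Pc = R·M2+t = (+0.09655, +0.09139, +0.77763); u = 405.3·(+0.09655)/0.77763 + 322.8 = 373.1229, v = 684.3·(+0.09139)/0.77763 + 251.7 = 332.1199
M3: Pc = R·M3+t = (-0.03806, +0.09063, +0.86036); u = 405.3·(-0.03806)/0.86036 + 322.8 = 304.8719, v = 684.3·(+0.09063)/0.86036 + 251.7 = 323.7841

c0=(298.87, 452.43) c1=(368.05, 474.96) c2=(373.12, 332.12) c3=(304.87, 323.78)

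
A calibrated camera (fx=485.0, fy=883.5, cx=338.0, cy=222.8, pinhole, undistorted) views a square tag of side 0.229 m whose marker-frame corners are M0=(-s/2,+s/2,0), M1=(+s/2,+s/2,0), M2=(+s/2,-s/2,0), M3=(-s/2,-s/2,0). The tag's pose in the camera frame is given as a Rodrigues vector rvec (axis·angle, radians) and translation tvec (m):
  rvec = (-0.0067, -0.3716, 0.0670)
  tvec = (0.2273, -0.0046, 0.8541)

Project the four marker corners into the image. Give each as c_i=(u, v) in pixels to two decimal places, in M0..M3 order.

Intrinsics K: fx=485.0, fy=883.5, cx=338.0, cy=222.8
Marker side s = 0.229 m; corners in marker frame (Z=0):
  M0 = (-0.1145, +0.1145, 0)
  M1 = (+0.1145, +0.1145, 0)
  M2 = (+0.1145, -0.1145, 0)
  M3 = (-0.1145, -0.1145, 0)
rvec = (-0.0067, -0.3716, 0.0670), |rvec| = θ = 0.37765 rad = 21.638°
Rodrigues: sinθ=0.36874, 1−cosθ=0.07047; R = I + sinθ·[k]× + (1−cosθ)·[k]×²:
    [+0.92956 -0.06419 -0.36305]
    [+0.06665 +0.99776 -0.00576]
    [+0.36261 -0.01884 +0.93175]
t = (0.2273, -0.0046, 0.8541) m
M0: Pc = R·M0+t = (+0.11352, +0.10201, +0.81042); u = 485.0·(+0.11352)/0.81042 + 338.0 = 405.9341, v = 883.5·(+0.10201)/0.81042 + 222.8 = 334.0107
M1: Pc = R·M1+t = (+0.32638, +0.11727, +0.89346); u = 485.0·(+0.32638)/0.89346 + 338.0 = 515.1722, v = 883.5·(+0.11727)/0.89346 + 222.8 = 338.7673
M2: Pc = R·M2+t = (+0.34108, -0.11121, +0.89778); u = 485.0·(+0.34108)/0.89778 + 338.0 = 522.2615, v = 883.5·(-0.11121)/0.89778 + 222.8 = 113.3563
M3: Pc = R·M3+t = (+0.12822, -0.12647, +0.81474); u = 485.0·(+0.12822)/0.81474 + 338.0 = 414.3245, v = 883.5·(-0.12647)/0.81474 + 222.8 = 85.6512

c0=(405.93, 334.01) c1=(515.17, 338.77) c2=(522.26, 113.36) c3=(414.32, 85.65)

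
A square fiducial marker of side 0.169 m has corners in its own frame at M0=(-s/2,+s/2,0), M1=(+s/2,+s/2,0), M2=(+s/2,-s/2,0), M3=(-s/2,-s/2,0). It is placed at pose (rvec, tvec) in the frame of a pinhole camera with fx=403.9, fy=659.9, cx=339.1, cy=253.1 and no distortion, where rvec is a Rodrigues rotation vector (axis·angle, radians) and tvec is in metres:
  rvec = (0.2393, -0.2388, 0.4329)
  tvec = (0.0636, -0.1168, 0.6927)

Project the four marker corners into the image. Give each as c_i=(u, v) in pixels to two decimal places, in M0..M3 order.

Intrinsics K: fx=403.9, fy=659.9, cx=339.1, cy=253.1
Marker side s = 0.169 m; corners in marker frame (Z=0):
  M0 = (-0.0845, +0.0845, 0)
  M1 = (+0.0845, +0.0845, 0)
  M2 = (+0.0845, -0.0845, 0)
  M3 = (-0.0845, -0.0845, 0)
rvec = (0.2393, -0.2388, 0.4329), |rvec| = θ = 0.54927 rad = 31.471°
Rodrigues: sinθ=0.52206, 1−cosθ=0.14709; R = I + sinθ·[k]× + (1−cosθ)·[k]×²:
    [+0.88083 -0.43932 -0.17647]
    [+0.38360 +0.88071 -0.27785]
    [+0.27748 +0.17705 +0.94428]
t = (0.0636, -0.1168, 0.6927) m
M0: Pc = R·M0+t = (-0.04795, -0.07479, +0.68421); u = 403.9·(-0.04795)/0.68421 + 339.1 = 310.7930, v = 659.9·(-0.07479)/0.68421 + 253.1 = 180.9639
M1: Pc = R·M1+t = (+0.10091, -0.00997, +0.73111); u = 403.9·(+0.10091)/0.73111 + 339.1 = 394.8463, v = 659.9·(-0.00997)/0.73111 + 253.1 = 244.1048
M2: Pc = R·M2+t = (+0.17515, -0.15881, +0.70119); u = 403.9·(+0.17515)/0.70119 + 339.1 = 439.9920, v = 659.9·(-0.15881)/0.70119 + 253.1 = 103.6446
M3: Pc = R·M3+t = (+0.02629, -0.22363, +0.65429); u = 403.9·(+0.02629)/0.65429 + 339.1 = 355.3306, v = 659.9·(-0.22363)/0.65429 + 253.1 = 27.5493

c0=(310.79, 180.96) c1=(394.85, 244.10) c2=(439.99, 103.64) c3=(355.33, 27.55)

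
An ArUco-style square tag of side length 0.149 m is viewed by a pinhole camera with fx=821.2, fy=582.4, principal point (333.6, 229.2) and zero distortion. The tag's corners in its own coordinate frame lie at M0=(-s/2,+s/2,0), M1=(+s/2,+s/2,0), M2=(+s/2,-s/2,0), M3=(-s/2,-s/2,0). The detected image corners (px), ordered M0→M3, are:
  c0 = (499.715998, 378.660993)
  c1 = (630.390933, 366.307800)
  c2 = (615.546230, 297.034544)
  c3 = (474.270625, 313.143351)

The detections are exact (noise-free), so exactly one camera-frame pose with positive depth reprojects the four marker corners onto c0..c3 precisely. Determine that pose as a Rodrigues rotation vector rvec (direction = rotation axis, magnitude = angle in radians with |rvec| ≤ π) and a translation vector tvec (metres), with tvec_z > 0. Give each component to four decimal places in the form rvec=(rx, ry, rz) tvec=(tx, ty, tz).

Intrinsics K: fx=821.2, fy=582.4, cx=333.6, cy=229.2
Marker side s = 0.149 m; corners in marker frame (Z=0):
  M0 = (-0.0745, +0.0745, 0)
  M1 = (+0.0745, +0.0745, 0)
  M2 = (+0.0745, -0.0745, 0)
  M3 = (-0.0745, -0.0745, 0)
Detected image corners:
  c0 = (499.715998, 378.660993) px
  c1 = (630.390933, 366.307800) px
  c2 = (615.546230, 297.034544) px
  c3 = (474.270625, 313.143351) px
Planar DLT: solve 8×8 A·h = b for H (H[2,2]=1):
  H  [+769.29114 +447.26687 +554.10776]
  H  [-181.54936 +642.16460 +340.33070]
  H  [-0.25552 +0.56108 +1.00000]
B = K⁻¹H; ‖b₁‖=1.092112, ‖b₂‖=1.092112; λ = 2/(‖b₁‖+‖b₂‖) = 0.915657, sign → tz>0 ⇒ λ=+0.915657
r₁ = λ·B[:,0] = (+0.95282,-0.19336,-0.23397); r₂ = λ·B[:,1] = (+0.29001,+0.80743,+0.51376)
r₃ = r₁×r₂ = (+0.08957,-0.55737,+0.82542); SVD([r₁ r₂ r₃]) → R = UVᵀ:
  R  [+0.95282 +0.29001 +0.08957]
  R  [-0.19336 +0.80743 -0.55737]
  R  [-0.23397 +0.51376 +0.82542]
t = (+0.24587, +0.17472, +0.91566) m
tr R = 2.585675; θ = arccos((tr R − 1)/2) = 0.655345 rad = 37.549°
axis k = ((R−Rᵀ)₃₂, (R−Rᵀ)₁₃, (R−Rᵀ)₂₁) / (2 sinθ) = (+0.878790, +0.265444, -0.396570)
rvec = θ·k = (+0.575911, +0.173958, -0.259890)

rvec=(0.5759, 0.1740, -0.2599) tvec=(0.2459, 0.1747, 0.9157)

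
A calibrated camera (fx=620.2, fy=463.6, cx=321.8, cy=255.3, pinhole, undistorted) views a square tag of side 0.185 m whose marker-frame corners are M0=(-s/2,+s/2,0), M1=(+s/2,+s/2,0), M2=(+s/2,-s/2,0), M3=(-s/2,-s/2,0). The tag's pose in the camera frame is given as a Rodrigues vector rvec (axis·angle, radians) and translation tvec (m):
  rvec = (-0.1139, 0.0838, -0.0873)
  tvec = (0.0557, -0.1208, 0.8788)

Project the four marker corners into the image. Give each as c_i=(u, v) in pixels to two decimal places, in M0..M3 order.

c0=(301.59, 244.30) c1=(433.57, 234.98) c2=(420.15, 139.28) c3=(291.57, 149.92)

Intrinsics K: fx=620.2, fy=463.6, cx=321.8, cy=255.3
Marker side s = 0.185 m; corners in marker frame (Z=0):
  M0 = (-0.0925, +0.0925, 0)
  M1 = (+0.0925, +0.0925, 0)
  M2 = (+0.0925, -0.0925, 0)
  M3 = (-0.0925, -0.0925, 0)
rvec = (-0.1139, 0.0838, -0.0873), |rvec| = θ = 0.16618 rad = 9.522°
Rodrigues: sinθ=0.16542, 1−cosθ=0.01378; R = I + sinθ·[k]× + (1−cosθ)·[k]×²:
    [+0.99269 +0.08214 +0.08838]
    [-0.09166 +0.98973 +0.10973]
    [-0.07845 -0.11703 +0.99003]
t = (0.0557, -0.1208, 0.8788) m
M0: Pc = R·M0+t = (-0.02853, -0.02077, +0.87523); u = 620.2·(-0.02853)/0.87523 + 321.8 = 301.5857, v = 463.6·(-0.02077)/0.87523 + 255.3 = 244.2975
M1: Pc = R·M1+t = (+0.15512, -0.03773, +0.86072); u = 620.2·(+0.15512)/0.86072 + 321.8 = 433.5749, v = 463.6·(-0.03773)/0.86072 + 255.3 = 234.9785
M2: Pc = R·M2+t = (+0.13993, -0.22083, +0.88237); u = 620.2·(+0.13993)/0.88237 + 321.8 = 420.1518, v = 463.6·(-0.22083)/0.88237 + 255.3 = 139.2758
M3: Pc = R·M3+t = (-0.04372, -0.20387, +0.89688); u = 620.2·(-0.04372)/0.89688 + 321.8 = 291.5659, v = 463.6·(-0.20387)/0.89688 + 255.3 = 149.9186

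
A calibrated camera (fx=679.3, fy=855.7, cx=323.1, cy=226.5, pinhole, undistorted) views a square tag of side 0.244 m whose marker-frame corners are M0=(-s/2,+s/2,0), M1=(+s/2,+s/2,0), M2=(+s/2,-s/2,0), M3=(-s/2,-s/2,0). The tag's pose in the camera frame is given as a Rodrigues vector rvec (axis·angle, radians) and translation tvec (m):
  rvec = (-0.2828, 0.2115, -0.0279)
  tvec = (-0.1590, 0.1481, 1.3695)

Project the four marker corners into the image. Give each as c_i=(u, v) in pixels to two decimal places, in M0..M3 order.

Intrinsics K: fx=679.3, fy=855.7, cx=323.1, cy=226.5
Marker side s = 0.244 m; corners in marker frame (Z=0):
  M0 = (-0.1220, +0.1220, 0)
  M1 = (+0.1220, +0.1220, 0)
  M2 = (+0.1220, -0.1220, 0)
  M3 = (-0.1220, -0.1220, 0)
rvec = (-0.2828, 0.2115, -0.0279), |rvec| = θ = 0.35424 rad = 20.296°
Rodrigues: sinθ=0.34688, 1−cosθ=0.06209; R = I + sinθ·[k]× + (1−cosθ)·[k]×²:
    [+0.97748 -0.00227 +0.21101]
    [-0.05691 +0.96004 +0.27400]
    [-0.20320 -0.27984 +0.93830]
t = (-0.1590, 0.1481, 1.3695) m
M0: Pc = R·M0+t = (-0.27853, +0.27217, +1.36015); u = 679.3·(-0.27853)/1.36015 + 323.1 = 183.9935, v = 855.7·(+0.27217)/1.36015 + 226.5 = 397.7274
M1: Pc = R·M1+t = (-0.04002, +0.25828, +1.31057); u = 679.3·(-0.04002)/1.31057 + 323.1 = 302.3542, v = 855.7·(+0.25828)/1.31057 + 226.5 = 395.1379
M2: Pc = R·M2+t = (-0.03947, +0.02403, +1.37885); u = 679.3·(-0.03947)/1.37885 + 323.1 = 303.6550, v = 855.7·(+0.02403)/1.37885 + 226.5 = 241.4135
M3: Pc = R·M3+t = (-0.27798, +0.03792, +1.42843); u = 679.3·(-0.27798)/1.42843 + 323.1 = 190.9070, v = 855.7·(+0.03792)/1.42843 + 226.5 = 249.2149

c0=(183.99, 397.73) c1=(302.35, 395.14) c2=(303.65, 241.41) c3=(190.91, 249.21)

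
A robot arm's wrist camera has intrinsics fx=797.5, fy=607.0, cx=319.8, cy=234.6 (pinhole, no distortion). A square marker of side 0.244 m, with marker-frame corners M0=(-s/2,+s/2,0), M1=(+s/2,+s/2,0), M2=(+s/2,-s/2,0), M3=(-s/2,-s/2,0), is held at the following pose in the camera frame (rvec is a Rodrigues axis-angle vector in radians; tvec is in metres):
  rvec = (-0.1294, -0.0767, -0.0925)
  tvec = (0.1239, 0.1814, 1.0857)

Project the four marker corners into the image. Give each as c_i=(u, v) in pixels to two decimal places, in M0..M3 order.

Intrinsics K: fx=797.5, fy=607.0, cx=319.8, cy=234.6
Marker side s = 0.244 m; corners in marker frame (Z=0):
  M0 = (-0.1220, +0.1220, 0)
  M1 = (+0.1220, +0.1220, 0)
  M2 = (+0.1220, -0.1220, 0)
  M3 = (-0.1220, -0.1220, 0)
rvec = (-0.1294, -0.0767, -0.0925), |rvec| = θ = 0.17659 rad = 10.118°
Rodrigues: sinθ=0.17567, 1−cosθ=0.01555; R = I + sinθ·[k]× + (1−cosθ)·[k]×²:
    [+0.99280 +0.09697 -0.07033]
    [-0.08707 +0.98738 +0.13227]
    [+0.08227 -0.12519 +0.98872]
t = (0.1239, 0.1814, 1.0857) m
M0: Pc = R·M0+t = (+0.01461, +0.31248, +1.06039); u = 797.5·(+0.01461)/1.06039 + 319.8 = 330.7870, v = 607.0·(+0.31248)/1.06039 + 234.6 = 413.4751
M1: Pc = R·M1+t = (+0.25685, +0.29124, +1.08046); u = 797.5·(+0.25685)/1.08046 + 319.8 = 509.3846, v = 607.0·(+0.29124)/1.08046 + 234.6 = 398.2163
M2: Pc = R·M2+t = (+0.23319, +0.05032, +1.11101); u = 797.5·(+0.23319)/1.11101 + 319.8 = 487.1882, v = 607.0·(+0.05032)/1.11101 + 234.6 = 262.0905
M3: Pc = R·M3+t = (-0.00905, +0.07156, +1.09094); u = 797.5·(-0.00905)/1.09094 + 319.8 = 313.1829, v = 607.0·(+0.07156)/1.09094 + 234.6 = 274.4173

c0=(330.79, 413.48) c1=(509.38, 398.22) c2=(487.19, 262.09) c3=(313.18, 274.42)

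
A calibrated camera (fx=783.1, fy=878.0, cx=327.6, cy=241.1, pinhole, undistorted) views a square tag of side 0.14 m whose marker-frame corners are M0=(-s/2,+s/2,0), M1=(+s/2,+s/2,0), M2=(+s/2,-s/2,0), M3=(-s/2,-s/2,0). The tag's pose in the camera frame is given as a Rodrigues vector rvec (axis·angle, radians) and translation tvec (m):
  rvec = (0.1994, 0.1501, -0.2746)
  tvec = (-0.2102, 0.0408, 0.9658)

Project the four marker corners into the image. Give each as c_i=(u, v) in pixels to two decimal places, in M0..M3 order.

c0=(124.35, 351.55) c1=(227.25, 322.07) c2=(191.67, 201.03) c3=(87.07, 234.31)

Intrinsics K: fx=783.1, fy=878.0, cx=327.6, cy=241.1
Marker side s = 0.14 m; corners in marker frame (Z=0):
  M0 = (-0.0700, +0.0700, 0)
  M1 = (+0.0700, +0.0700, 0)
  M2 = (+0.0700, -0.0700, 0)
  M3 = (-0.0700, -0.0700, 0)
rvec = (0.1994, 0.1501, -0.2746), |rvec| = θ = 0.37107 rad = 21.261°
Rodrigues: sinθ=0.36262, 1−cosθ=0.06806; R = I + sinθ·[k]× + (1−cosθ)·[k]×²:
    [+0.95159 +0.28314 +0.11961]
    [-0.25355 +0.94307 -0.21523]
    [-0.17374 +0.17448 +0.96921]
t = (-0.2102, 0.0408, 0.9658) m
M0: Pc = R·M0+t = (-0.25699, +0.12456, +0.99018); u = 783.1·(-0.25699)/0.99018 + 327.6 = 124.3529, v = 878.0·(+0.12456)/0.99018 + 241.1 = 351.5519
M1: Pc = R·M1+t = (-0.12377, +0.08907, +0.96585); u = 783.1·(-0.12377)/0.96585 + 327.6 = 227.2496, v = 878.0·(+0.08907)/0.96585 + 241.1 = 322.0656
M2: Pc = R·M2+t = (-0.16341, -0.04296, +0.94142); u = 783.1·(-0.16341)/0.94142 + 327.6 = 191.6731, v = 878.0·(-0.04296)/0.94142 + 241.1 = 201.0309
M3: Pc = R·M3+t = (-0.29663, -0.00747, +0.96575); u = 783.1·(-0.29663)/0.96575 + 327.6 = 87.0698, v = 878.0·(-0.00747)/0.96575 + 241.1 = 234.3115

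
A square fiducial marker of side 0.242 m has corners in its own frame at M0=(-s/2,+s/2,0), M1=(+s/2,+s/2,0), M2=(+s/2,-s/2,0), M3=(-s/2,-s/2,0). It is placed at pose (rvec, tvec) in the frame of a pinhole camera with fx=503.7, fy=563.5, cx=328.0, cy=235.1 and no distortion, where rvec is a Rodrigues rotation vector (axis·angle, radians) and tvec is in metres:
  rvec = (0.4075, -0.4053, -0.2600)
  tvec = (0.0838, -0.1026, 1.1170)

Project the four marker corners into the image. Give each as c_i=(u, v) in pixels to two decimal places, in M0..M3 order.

Intrinsics K: fx=503.7, fy=563.5, cx=328.0, cy=235.1
Marker side s = 0.242 m; corners in marker frame (Z=0):
  M0 = (-0.1210, +0.1210, 0)
  M1 = (+0.1210, +0.1210, 0)
  M2 = (+0.1210, -0.1210, 0)
  M3 = (-0.1210, -0.1210, 0)
rvec = (0.4075, -0.4053, -0.2600), |rvec| = θ = 0.63081 rad = 36.143°
Rodrigues: sinθ=0.58980, 1−cosθ=0.19245; R = I + sinθ·[k]× + (1−cosθ)·[k]×²:
    [+0.88786 +0.16322 -0.43019]
    [-0.32297 +0.88699 -0.33004]
    [+0.32771 +0.43197 +0.84024]
t = (0.0838, -0.1026, 1.1170) m
M0: Pc = R·M0+t = (-0.00388, +0.04381, +1.12962); u = 503.7·(-0.00388)/1.12962 + 328.0 = 326.2692, v = 563.5·(+0.04381)/1.12962 + 235.1 = 256.9524
M1: Pc = R·M1+t = (+0.21098, -0.03435, +1.20892); u = 503.7·(+0.21098)/1.20892 + 328.0 = 415.9055, v = 563.5·(-0.03435)/1.20892 + 235.1 = 219.0872
M2: Pc = R·M2+t = (+0.17148, -0.24901, +1.10438); u = 503.7·(+0.17148)/1.10438 + 328.0 = 406.2112, v = 563.5·(-0.24901)/1.10438 + 235.1 = 108.0473
M3: Pc = R·M3+t = (-0.04338, -0.17085, +1.02508); u = 503.7·(-0.04338)/1.02508 + 328.0 = 306.6838, v = 563.5·(-0.17085)/1.02508 + 235.1 = 141.1833

c0=(326.27, 256.95) c1=(415.91, 219.09) c2=(406.21, 108.05) c3=(306.68, 141.18)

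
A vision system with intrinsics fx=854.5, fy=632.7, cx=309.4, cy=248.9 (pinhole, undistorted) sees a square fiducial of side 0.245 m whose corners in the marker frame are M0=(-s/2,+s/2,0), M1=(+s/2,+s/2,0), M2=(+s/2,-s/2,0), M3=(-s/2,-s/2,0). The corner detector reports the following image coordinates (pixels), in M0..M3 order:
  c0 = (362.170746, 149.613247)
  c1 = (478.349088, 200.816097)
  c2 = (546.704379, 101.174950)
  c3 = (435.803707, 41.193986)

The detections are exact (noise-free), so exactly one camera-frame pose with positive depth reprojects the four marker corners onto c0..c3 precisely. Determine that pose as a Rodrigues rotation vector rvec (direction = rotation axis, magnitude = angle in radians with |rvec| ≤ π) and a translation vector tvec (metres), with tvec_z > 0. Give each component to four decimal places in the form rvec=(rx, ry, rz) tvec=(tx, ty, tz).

Intrinsics K: fx=854.5, fy=632.7, cx=309.4, cy=248.9
Marker side s = 0.245 m; corners in marker frame (Z=0):
  M0 = (-0.1225, +0.1225, 0)
  M1 = (+0.1225, +0.1225, 0)
  M2 = (+0.1225, -0.1225, 0)
  M3 = (-0.1225, -0.1225, 0)
Detected image corners:
  c0 = (362.170746, 149.613247) px
  c1 = (478.349088, 200.816097) px
  c2 = (546.704379, 101.174950) px
  c3 = (435.803707, 41.193986) px
Planar DLT: solve 8×8 A·h = b for H (H[2,2]=1):
  H  [+615.74107 -280.57691 +457.99720]
  H  [+268.03018 +426.24620 +124.45973]
  H  [+0.33415 +0.01921 +1.00000]
B = K⁻¹H; ‖b₁‖=0.746016, ‖b₂‖=0.746016; λ = 2/(‖b₁‖+‖b₂‖) = 1.340455, sign → tz>0 ⇒ λ=+1.340455
r₁ = λ·B[:,0] = (+0.80373,+0.39165,+0.44791); r₂ = λ·B[:,1] = (-0.44946,+0.89293,+0.02575)
r₃ = r₁×r₂ = (-0.38986,-0.22201,+0.89371); SVD([r₁ r₂ r₃]) → R = UVᵀ:
  R  [+0.80373 -0.44946 -0.38986]
  R  [+0.39165 +0.89293 -0.22201]
  R  [+0.44791 +0.02575 +0.89371]
t = (+0.23310, -0.26364, +1.34045) m
tr R = 2.590371; θ = arccos((tr R − 1)/2) = 0.651483 rad = 37.327°
axis k = ((R−Rᵀ)₃₂, (R−Rᵀ)₁₃, (R−Rᵀ)₂₁) / (2 sinθ) = (+0.204298, -0.690813, +0.693571)
rvec = θ·k = (+0.133097, -0.450053, +0.451850)

rvec=(0.1331, -0.4501, 0.4518) tvec=(0.2331, -0.2636, 1.3405)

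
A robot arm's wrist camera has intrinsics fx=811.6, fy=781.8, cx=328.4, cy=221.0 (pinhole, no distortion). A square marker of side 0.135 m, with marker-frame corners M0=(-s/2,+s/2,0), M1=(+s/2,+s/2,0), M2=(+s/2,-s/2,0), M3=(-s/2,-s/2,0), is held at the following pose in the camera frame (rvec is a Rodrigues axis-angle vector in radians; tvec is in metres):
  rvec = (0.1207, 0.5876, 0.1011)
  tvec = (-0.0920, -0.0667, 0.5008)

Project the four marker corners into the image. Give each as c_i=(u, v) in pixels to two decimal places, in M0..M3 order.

c0=(103.04, 208.51) c1=(259.46, 235.40) c2=(271.16, 6.50) c3=(107.42, 10.59)

Intrinsics K: fx=811.6, fy=781.8, cx=328.4, cy=221.0
Marker side s = 0.135 m; corners in marker frame (Z=0):
  M0 = (-0.0675, +0.0675, 0)
  M1 = (+0.0675, +0.0675, 0)
  M2 = (+0.0675, -0.0675, 0)
  M3 = (-0.0675, -0.0675, 0)
rvec = (0.1207, 0.5876, 0.1011), |rvec| = θ = 0.60833 rad = 34.855°
Rodrigues: sinθ=0.57150, 1−cosθ=0.17940; R = I + sinθ·[k]× + (1−cosθ)·[k]×²:
    [+0.82767 -0.06060 +0.55794]
    [+0.12936 +0.98798 -0.08459]
    [-0.54611 +0.14219 +0.82556]
t = (-0.0920, -0.0667, 0.5008) m
M0: Pc = R·M0+t = (-0.15196, -0.00874, +0.54726); u = 811.6·(-0.15196)/0.54726 + 328.4 = 103.0429, v = 781.8·(-0.00874)/0.54726 + 221.0 = 208.5100
M1: Pc = R·M1+t = (-0.04022, +0.00872, +0.47354); u = 811.6·(-0.04022)/0.47354 + 328.4 = 259.4615, v = 781.8·(+0.00872)/0.47354 + 221.0 = 235.3977
M2: Pc = R·M2+t = (-0.03204, -0.12466, +0.45434); u = 811.6·(-0.03204)/0.45434 + 328.4 = 271.1622, v = 781.8·(-0.12466)/0.45434 + 221.0 = 6.4979
M3: Pc = R·M3+t = (-0.14378, -0.14212, +0.52806); u = 811.6·(-0.14378)/0.52806 + 328.4 = 107.4240, v = 781.8·(-0.14212)/0.52806 + 221.0 = 10.5902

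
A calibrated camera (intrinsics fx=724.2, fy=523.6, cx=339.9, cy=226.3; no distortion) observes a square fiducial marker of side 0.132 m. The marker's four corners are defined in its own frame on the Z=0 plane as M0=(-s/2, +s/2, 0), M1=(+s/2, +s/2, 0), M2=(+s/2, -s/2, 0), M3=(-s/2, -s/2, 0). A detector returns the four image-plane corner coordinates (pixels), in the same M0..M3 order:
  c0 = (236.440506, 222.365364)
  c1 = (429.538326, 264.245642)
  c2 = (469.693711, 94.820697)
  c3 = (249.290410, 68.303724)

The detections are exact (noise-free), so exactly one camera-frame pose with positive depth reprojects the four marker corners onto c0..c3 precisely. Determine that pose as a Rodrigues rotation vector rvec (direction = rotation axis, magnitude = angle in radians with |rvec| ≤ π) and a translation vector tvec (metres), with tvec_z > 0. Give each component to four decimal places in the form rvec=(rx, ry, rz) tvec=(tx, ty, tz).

rvec=(0.3462, 0.4330, 0.1920) tvec=(-0.0004, -0.0477, 0.4151)

Intrinsics K: fx=724.2, fy=523.6, cx=339.9, cy=226.3
Marker side s = 0.132 m; corners in marker frame (Z=0):
  M0 = (-0.0660, +0.0660, 0)
  M1 = (+0.0660, +0.0660, 0)
  M2 = (+0.0660, -0.0660, 0)
  M3 = (-0.0660, -0.0660, 0)
Detected image corners:
  c0 = (236.440506, 222.365364) px
  c1 = (429.538326, 264.245642) px
  c2 = (469.693711, 94.820697) px
  c3 = (249.290410, 68.303724) px
Planar DLT: solve 8×8 A·h = b for H (H[2,2]=1):
  H  [+1246.36499 +111.59793 +339.28203]
  H  [+115.21983 +1365.48922 +166.13082]
  H  [-0.90657 +0.88432 +1.00000]
B = K⁻¹H; ‖b₁‖=2.409104, ‖b₂‖=2.409104; λ = 2/(‖b₁‖+‖b₂‖) = 0.415092, sign → tz>0 ⇒ λ=+0.415092
r₁ = λ·B[:,0] = (+0.89100,+0.25398,-0.37631); r₂ = λ·B[:,1] = (-0.10832,+0.92386,+0.36707)
r₃ = r₁×r₂ = (+0.44089,-0.28630,+0.85068); SVD([r₁ r₂ r₃]) → R = UVᵀ:
  R  [+0.89100 -0.10832 +0.44089]
  R  [+0.25398 +0.92386 -0.28630]
  R  [-0.37631 +0.36707 +0.85068]
t = (-0.00035, -0.04770, +0.41509) m
tr R = 2.665541; θ = arccos((tr R − 1)/2) = 0.586703 rad = 33.616°
axis k = ((R−Rᵀ)₃₂, (R−Rᵀ)₁₃, (R−Rᵀ)₂₁) / (2 sinθ) = (+0.590095, +0.738051, +0.327213)
rvec = θ·k = (+0.346211, +0.433017, +0.191977)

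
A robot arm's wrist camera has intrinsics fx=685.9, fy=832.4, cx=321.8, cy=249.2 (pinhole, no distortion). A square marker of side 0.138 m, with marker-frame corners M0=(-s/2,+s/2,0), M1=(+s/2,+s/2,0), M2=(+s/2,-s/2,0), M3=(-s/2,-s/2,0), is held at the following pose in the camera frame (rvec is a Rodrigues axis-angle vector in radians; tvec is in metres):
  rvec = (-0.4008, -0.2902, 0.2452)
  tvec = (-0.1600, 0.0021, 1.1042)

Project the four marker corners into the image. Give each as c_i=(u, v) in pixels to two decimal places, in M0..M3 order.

Intrinsics K: fx=685.9, fy=832.4, cx=321.8, cy=249.2
Marker side s = 0.138 m; corners in marker frame (Z=0):
  M0 = (-0.0690, +0.0690, 0)
  M1 = (+0.0690, +0.0690, 0)
  M2 = (+0.0690, -0.0690, 0)
  M3 = (-0.0690, -0.0690, 0)
rvec = (-0.4008, -0.2902, 0.2452), |rvec| = θ = 0.55225 rad = 31.642°
Rodrigues: sinθ=0.52460, 1−cosθ=0.14865; R = I + sinθ·[k]× + (1−cosθ)·[k]×²:
    [+0.92965 -0.17623 -0.32357]
    [+0.28962 +0.89240 +0.34605]
    [+0.22777 -0.41542 +0.88065]
t = (-0.1600, 0.0021, 1.1042) m
M0: Pc = R·M0+t = (-0.23631, +0.04369, +1.05982); u = 685.9·(-0.23631)/1.05982 + 321.8 = 168.8665, v = 832.4·(+0.04369)/1.05982 + 249.2 = 283.5161
M1: Pc = R·M1+t = (-0.10801, +0.08366, +1.09125); u = 685.9·(-0.10801)/1.09125 + 321.8 = 253.9082, v = 832.4·(+0.08366)/1.09125 + 249.2 = 313.0145
M2: Pc = R·M2+t = (-0.08369, -0.03949, +1.14858); u = 685.9·(-0.08369)/1.14858 + 321.8 = 271.8200, v = 832.4·(-0.03949)/1.14858 + 249.2 = 220.5796
M3: Pc = R·M3+t = (-0.21199, -0.07946, +1.11715); u = 685.9·(-0.21199)/1.11715 + 321.8 = 191.6463, v = 832.4·(-0.07946)/1.11715 + 249.2 = 189.9942

c0=(168.87, 283.52) c1=(253.91, 313.01) c2=(271.82, 220.58) c3=(191.65, 189.99)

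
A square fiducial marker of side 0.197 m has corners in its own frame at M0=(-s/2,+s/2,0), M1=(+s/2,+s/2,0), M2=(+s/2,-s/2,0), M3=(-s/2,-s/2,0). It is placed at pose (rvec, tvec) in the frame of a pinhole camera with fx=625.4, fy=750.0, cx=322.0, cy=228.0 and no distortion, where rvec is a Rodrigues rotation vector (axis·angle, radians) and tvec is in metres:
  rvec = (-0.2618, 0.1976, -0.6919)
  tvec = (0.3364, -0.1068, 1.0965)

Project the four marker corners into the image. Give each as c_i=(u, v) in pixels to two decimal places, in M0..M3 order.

c0=(508.85, 249.02) c1=(599.85, 158.45) c2=(518.70, 64.36) c3=(433.77, 151.69)

Intrinsics K: fx=625.4, fy=750.0, cx=322.0, cy=228.0
Marker side s = 0.197 m; corners in marker frame (Z=0):
  M0 = (-0.0985, +0.0985, 0)
  M1 = (+0.0985, +0.0985, 0)
  M2 = (+0.0985, -0.0985, 0)
  M3 = (-0.0985, -0.0985, 0)
rvec = (-0.2618, 0.1976, -0.6919), |rvec| = θ = 0.76571 rad = 43.872°
Rodrigues: sinθ=0.69305, 1−cosθ=0.27911; R = I + sinθ·[k]× + (1−cosθ)·[k]×²:
    [+0.75352 +0.60162 +0.26508]
    [-0.65087 +0.73948 +0.17187]
    [-0.09262 -0.30204 +0.94878]
t = (0.3364, -0.1068, 1.0965) m
M0: Pc = R·M0+t = (+0.32144, +0.03015, +1.07587); u = 625.4·(+0.32144)/1.07587 + 322.0 = 508.8504, v = 750.0·(+0.03015)/1.07587 + 228.0 = 249.0173
M1: Pc = R·M1+t = (+0.46988, -0.09807, +1.05763); u = 625.4·(+0.46988)/1.05763 + 322.0 = 599.8520, v = 750.0·(-0.09807)/1.05763 + 228.0 = 158.4536
M2: Pc = R·M2+t = (+0.35136, -0.24375, +1.11713); u = 625.4·(+0.35136)/1.11713 + 322.0 = 518.7026, v = 750.0·(-0.24375)/1.11713 + 228.0 = 64.3554
M3: Pc = R·M3+t = (+0.20292, -0.11553, +1.13537); u = 625.4·(+0.20292)/1.13537 + 322.0 = 433.7743, v = 750.0·(-0.11553)/1.13537 + 228.0 = 151.6851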